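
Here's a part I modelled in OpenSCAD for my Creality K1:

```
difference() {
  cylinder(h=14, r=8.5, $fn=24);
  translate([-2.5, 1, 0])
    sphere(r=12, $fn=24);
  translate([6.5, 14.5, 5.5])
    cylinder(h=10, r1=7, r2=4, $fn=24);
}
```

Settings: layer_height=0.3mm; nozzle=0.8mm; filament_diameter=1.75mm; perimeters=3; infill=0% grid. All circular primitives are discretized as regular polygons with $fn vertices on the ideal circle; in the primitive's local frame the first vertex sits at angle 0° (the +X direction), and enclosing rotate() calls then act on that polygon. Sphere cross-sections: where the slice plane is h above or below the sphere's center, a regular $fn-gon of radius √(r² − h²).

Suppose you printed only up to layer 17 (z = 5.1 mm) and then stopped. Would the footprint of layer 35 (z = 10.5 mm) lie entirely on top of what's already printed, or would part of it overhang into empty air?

part overhangs

Compare the two slices. At z = 5.1: the r=8.5 cylinder contributes a regular 24-gon of circumradius 8.5 (area = (24/2)·8.500²·sin(360°/24) = 224.40 mm²); the r=12 sphere at (-2.5, 1) slices to a regular 24-gon of circumradius 10.862 (√(r²−h²) with h=5.1 from center) (area = (24/2)·10.862²·sin(360°/24) = 366.46 mm²); the cone at (6.5, 14.5) is not intersected at this z (z outside [5.5, 15.5]); After the difference (first − rest): starting from the r=8.5 cylinder (224.40 mm²), the r=12 sphere at (-2.5, 1) partially overlaps it — only the 222.21 mm² overlap (of its 366.46 mm²) is removed, clipping the outline — area = 2.19 mm². At z = 10.5: the r=8.5 cylinder contributes a regular 24-gon of circumradius 8.5 (area = (24/2)·8.500²·sin(360°/24) = 224.40 mm²); the sphere at (-2.5, 1): section is a regular 24-gon, circumradius = √(r²−h²) = √(12²−10.5²) = 5.809 (area = (24/2)·5.809²·sin(360°/24) = 104.82 mm²); the cone at (6.5, 14.5) contributes a regular 24-gon of circumradius 5.500 (interpolated between r1=7 and r2=4 at t=0.500) (area = (24/2)·5.500²·sin(360°/24) = 93.95 mm²); Taking the first minus the rest: starting from the r=8.5 cylinder (224.40 mm²), the r=12 sphere at (-2.5, 1) partially overlaps it — only the 104.78 mm² overlap (of its 104.82 mm²) is removed, clipping the outline; the cone at (6.5, 14.5) misses the remaining region (no effect) — area = 119.61 mm². Checking containment: at z = 10.5 the cross-section extends beyond the z = 5.1 cross-section by about 117.43 mm².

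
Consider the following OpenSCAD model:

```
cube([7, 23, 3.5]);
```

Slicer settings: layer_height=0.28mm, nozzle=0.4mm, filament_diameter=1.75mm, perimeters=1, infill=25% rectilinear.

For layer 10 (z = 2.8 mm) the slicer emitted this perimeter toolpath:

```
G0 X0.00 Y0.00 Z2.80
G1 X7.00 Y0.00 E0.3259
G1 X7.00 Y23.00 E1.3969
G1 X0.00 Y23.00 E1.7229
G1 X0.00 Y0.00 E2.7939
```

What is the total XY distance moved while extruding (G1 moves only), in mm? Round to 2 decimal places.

Sum the Euclidean lengths of each G1 segment: total = 60.00 mm.

60.00 mm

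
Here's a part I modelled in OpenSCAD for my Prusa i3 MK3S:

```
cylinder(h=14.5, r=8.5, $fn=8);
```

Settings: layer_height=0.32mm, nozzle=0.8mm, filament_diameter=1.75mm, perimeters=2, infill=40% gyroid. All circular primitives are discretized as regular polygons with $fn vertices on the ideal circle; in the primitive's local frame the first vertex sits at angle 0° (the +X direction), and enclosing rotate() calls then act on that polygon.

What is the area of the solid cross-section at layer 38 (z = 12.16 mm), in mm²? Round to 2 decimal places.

At z = 12.16 mm: the r=8.5 cylinder gives a regular 8-gon of circumradius 8.5 (constant along its height) (area = (8/2)·8.500²·sin(360°/8) = 204.35 mm²). Overall, the cross-section is a single solid region. Net area = 204.35 mm².

204.35 mm²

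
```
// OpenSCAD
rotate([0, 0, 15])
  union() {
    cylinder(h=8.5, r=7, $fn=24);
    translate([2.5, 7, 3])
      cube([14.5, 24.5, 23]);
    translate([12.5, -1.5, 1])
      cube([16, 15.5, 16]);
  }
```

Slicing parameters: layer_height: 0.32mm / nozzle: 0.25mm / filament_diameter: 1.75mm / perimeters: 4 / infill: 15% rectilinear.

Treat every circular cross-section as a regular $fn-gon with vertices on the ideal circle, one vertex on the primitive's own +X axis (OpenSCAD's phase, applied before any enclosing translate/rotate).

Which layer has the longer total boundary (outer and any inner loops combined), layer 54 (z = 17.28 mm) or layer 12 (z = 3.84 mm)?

layer 12 (z = 3.84 mm)

Layer 54 (z = 17.28): the cylinder is not intersected at this z (z outside [0, 8.5]); the cube at (2.5, 7) is present — its section is the full 14.5×24.5 rectangle (perimeter 78.00 mm); the cube at (12.5, -1.5) is absent (z outside [1, 17]); Merging all regions: only the 14.5×24.5 cube at (2.5, 7) is present, so the union is just that shape — boundary = 78.00 mm; (rotated 15° about Z; rotation is an isometry so areas/perimeters/island counts are preserved). So its perimeter = 78.00 mm. Layer 12 (z = 3.84): the r=7 cylinder contributes a regular 24-gon of circumradius 7 (perimeter = 2·24·7.000·sin(180°/24) = 43.86 mm); the cube at (2.5, 7) (footprint 14.5×24.5) is included at this height (perimeter 78.00 mm); the cube at (12.5, -1.5) (footprint 16×15.5) is included at this height (perimeter 63.00 mm); Taking the union: the regions partially overlap (shared area 31.50 mm²), so the edge portions inside another operand are dropped and the merged outline is re-measured after clipping — boundary = 161.86 mm; (rotated 15° about Z; rotation is an isometry so areas/perimeters/island counts are preserved). So its perimeter = 161.86 mm. Layer 12 is larger (161.86 vs 78.00 mm).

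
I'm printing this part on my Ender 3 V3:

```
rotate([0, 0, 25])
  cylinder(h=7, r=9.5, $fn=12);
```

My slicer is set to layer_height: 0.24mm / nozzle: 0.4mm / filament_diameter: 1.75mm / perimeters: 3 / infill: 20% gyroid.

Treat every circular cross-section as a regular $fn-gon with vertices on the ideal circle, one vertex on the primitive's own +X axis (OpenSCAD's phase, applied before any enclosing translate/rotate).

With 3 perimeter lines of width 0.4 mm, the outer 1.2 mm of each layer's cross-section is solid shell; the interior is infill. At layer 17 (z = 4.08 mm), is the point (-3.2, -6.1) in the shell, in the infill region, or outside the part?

infill

At z = 4.08 mm: the r=9.5 cylinder contributes a regular 12-gon of circumradius 9.5; (whole slice rotated 25° about Z — lengths, areas and connectivity unchanged). Overall, the cross-section is a single solid region. Undo the 25° rotation: the query point maps to (-5.478, -4.176) in the un-rotated model frame. The nearest boundary edge runs (-8.23, -4.75)→(-4.75, -8.23); distance from the point to it = 2.35 mm. The point is inside the cross-section and 2.35 mm from the nearest boundary — more than the 1.2 mm shell width (3 × 0.4), so it's in the infill interior.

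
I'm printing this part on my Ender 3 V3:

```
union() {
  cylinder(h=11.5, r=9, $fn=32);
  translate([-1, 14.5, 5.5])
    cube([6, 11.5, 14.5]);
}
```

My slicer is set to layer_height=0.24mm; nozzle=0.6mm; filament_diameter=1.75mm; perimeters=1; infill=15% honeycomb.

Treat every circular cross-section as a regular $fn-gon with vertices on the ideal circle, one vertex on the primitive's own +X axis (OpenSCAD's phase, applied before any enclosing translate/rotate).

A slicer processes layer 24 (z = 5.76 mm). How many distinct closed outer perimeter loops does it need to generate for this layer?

2

At z = 5.76 mm: the r=9 cylinder contributes a regular 32-gon of circumradius 9; the cube at (-1, 14.5) (footprint 6×11.5) is included at this height; Taking the union: the 2 present regions are separate (no shared area or edge), so areas and boundary lengths simply add and each stays a separate island — 2 connected regions. The result has 2 disconnected regions.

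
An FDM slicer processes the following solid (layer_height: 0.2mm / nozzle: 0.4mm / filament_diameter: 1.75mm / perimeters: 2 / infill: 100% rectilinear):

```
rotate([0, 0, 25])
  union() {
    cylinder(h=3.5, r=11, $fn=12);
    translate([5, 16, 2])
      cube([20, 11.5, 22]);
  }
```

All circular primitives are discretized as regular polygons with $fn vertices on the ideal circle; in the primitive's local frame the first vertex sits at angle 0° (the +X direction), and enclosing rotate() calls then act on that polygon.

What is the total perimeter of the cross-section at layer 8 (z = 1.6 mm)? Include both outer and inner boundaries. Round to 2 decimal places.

At z = 1.6 mm: the r=11 cylinder gives a regular 12-gon of circumradius 11 (constant along its height) (perimeter = 2·12·11.000·sin(180°/12) = 68.33 mm); the cube at (5, 16) is absent (z outside [2, 24]); Combining (union): only the r=11 cylinder is present, so the union is just that shape — boundary = 68.33 mm; (whole slice rotated 25° about Z — lengths, areas and connectivity unchanged). Overall, the cross-section is a single solid region. Total boundary length (outer) = 68.33 mm.

68.33 mm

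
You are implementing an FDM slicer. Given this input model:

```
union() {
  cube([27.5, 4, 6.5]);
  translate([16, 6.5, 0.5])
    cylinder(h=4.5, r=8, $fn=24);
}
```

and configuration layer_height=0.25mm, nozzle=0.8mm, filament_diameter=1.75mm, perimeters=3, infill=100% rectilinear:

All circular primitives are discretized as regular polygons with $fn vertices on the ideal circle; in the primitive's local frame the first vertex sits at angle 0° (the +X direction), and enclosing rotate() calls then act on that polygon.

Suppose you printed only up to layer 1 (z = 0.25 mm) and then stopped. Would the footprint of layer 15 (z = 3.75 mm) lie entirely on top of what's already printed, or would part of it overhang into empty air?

Compare the two slices. At z = 0.25: the 27.5×4 cube contributes its full rectangle (area 110.00 mm²); the cylinder at (16, 6.5) does not reach this height (z outside [0.5, 5]); Combining (union): only the 27.5×4 cube is present, so the union is just that shape — area = 110.00 mm². At z = 3.75: the 27.5×4 cube contributes its full rectangle (area 110.00 mm²); the cylinder at (16, 6.5): section is a regular 24-gon, circumradius r=8 (area = (24/2)·8.000²·sin(360°/24) = 198.77 mm²); Taking the union: the regions partially overlap — summed areas 308.77 mm² minus the doubly-counted overlap 51.18 mm² gives 257.59 mm² — area = 257.59 mm². Checking containment: at z = 3.75 the cross-section extends beyond the z = 0.25 cross-section by about 147.59 mm².

part overhangs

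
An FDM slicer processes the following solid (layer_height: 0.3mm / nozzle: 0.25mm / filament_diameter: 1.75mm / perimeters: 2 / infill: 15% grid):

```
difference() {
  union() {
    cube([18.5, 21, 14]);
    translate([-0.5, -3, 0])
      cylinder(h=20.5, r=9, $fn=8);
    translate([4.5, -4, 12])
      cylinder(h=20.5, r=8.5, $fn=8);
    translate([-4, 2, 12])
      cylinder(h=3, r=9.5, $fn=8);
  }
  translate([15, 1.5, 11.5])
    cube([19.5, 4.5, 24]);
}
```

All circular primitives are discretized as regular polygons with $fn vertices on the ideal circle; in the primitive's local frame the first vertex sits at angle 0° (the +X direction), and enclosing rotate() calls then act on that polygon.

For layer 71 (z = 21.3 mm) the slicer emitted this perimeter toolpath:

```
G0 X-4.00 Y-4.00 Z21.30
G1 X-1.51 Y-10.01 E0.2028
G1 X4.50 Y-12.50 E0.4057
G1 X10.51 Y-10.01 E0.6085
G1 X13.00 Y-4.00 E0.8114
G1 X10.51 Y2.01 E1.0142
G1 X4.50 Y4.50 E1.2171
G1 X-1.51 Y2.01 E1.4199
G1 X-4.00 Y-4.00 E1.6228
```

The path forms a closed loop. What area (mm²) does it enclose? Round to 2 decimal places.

204.34 mm²

Apply the shoelace formula to the sequence of (X, Y) vertices; enclosed area = 204.34 mm².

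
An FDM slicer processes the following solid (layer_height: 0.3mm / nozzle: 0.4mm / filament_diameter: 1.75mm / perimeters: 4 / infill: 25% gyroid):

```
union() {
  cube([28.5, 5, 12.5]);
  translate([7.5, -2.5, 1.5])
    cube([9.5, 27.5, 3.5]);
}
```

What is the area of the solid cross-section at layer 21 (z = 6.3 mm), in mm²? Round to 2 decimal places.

At z = 6.3 mm: the 28.5×5 cube contributes its full rectangle (area 142.50 mm²); the cube at (7.5, -2.5) does not reach this height (z outside [1.5, 5]); Merging all regions: only the 28.5×5 cube is present, so the union is just that shape — area = 142.50 mm². Overall, the cross-section is a single solid region. Net area = 142.50 mm².

142.50 mm²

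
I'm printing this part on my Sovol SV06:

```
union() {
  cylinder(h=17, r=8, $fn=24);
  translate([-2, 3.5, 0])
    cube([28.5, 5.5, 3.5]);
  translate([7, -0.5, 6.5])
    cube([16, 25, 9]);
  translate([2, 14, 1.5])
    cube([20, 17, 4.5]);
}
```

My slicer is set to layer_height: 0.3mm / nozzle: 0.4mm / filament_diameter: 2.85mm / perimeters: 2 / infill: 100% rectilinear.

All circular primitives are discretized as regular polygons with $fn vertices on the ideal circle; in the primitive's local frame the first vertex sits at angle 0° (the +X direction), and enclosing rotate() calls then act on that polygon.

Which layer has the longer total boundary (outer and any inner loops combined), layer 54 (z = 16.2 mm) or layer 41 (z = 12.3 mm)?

layer 41 (z = 12.3 mm)

Layer 54 (z = 16.2): the r=8 cylinder contributes a regular 24-gon of circumradius 8 (perimeter = 2·24·8.000·sin(180°/24) = 50.12 mm); the cube at (-2, 3.5) does not reach this height (z outside [0, 3.5]); the cube at (7, -0.5) is not intersected at this z (z outside [6.5, 15.5]); the cube at (2, 14) does not reach this height (z outside [1.5, 6]); Merging all regions: only the r=8 cylinder is present, so the union is just that shape — boundary = 50.12 mm. So its perimeter = 50.12 mm. Layer 41 (z = 12.3): the r=8 cylinder contributes a regular 24-gon of circumradius 8 (perimeter = 2·24·8.000·sin(180°/24) = 50.12 mm); the cube at (-2, 3.5) does not reach this height (z outside [0, 3.5]); the cube at (7, -0.5) (footprint 16×25) is included at this height (perimeter 82.00 mm); the cube at (2, 14) does not reach this height (z outside [1.5, 6]); Merging all regions: the regions partially overlap (shared area 2.91 mm²), so the edge portions inside another operand are dropped and the merged outline is re-measured after clipping — boundary = 122.37 mm. So its perimeter = 122.37 mm. Layer 41 is larger (122.37 vs 50.12 mm).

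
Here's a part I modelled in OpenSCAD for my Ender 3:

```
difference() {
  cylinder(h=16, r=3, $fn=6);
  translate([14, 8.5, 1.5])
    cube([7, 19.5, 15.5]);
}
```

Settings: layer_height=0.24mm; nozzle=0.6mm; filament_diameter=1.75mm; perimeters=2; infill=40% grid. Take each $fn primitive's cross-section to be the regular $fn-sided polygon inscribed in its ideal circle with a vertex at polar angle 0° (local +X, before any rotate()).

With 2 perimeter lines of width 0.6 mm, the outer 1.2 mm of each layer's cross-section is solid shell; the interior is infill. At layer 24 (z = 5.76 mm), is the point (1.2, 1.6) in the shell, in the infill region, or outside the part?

At z = 5.76 mm: the r=3 cylinder contributes a regular 6-gon of circumradius 3; the 7×19.5 cube at (14, 8.5) contributes its full rectangle; Taking the first minus the rest: starting from the r=3 cylinder, the 7×19.5 cube at (14, 8.5) misses the remaining region (no effect) — 1 connected region. Overall, the cross-section is a single solid region. The nearest boundary edge runs (1.50, 2.60)→(3.00, 0.00); distance from the point to it = 0.76 mm. The point is inside the cross-section, 0.76 mm from the nearest boundary — within the 1.2 mm shell band (2 × 0.6).

shell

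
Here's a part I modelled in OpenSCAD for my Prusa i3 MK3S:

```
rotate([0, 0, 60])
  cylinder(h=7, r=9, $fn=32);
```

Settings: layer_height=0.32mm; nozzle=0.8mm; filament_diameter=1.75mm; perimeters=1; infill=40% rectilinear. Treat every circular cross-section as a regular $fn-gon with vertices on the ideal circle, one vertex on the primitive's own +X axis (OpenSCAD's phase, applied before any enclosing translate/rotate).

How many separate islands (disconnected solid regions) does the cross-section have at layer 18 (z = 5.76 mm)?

1

At z = 5.76 mm: the r=9 cylinder contributes a regular 32-gon of circumradius 9; (rotated 60° about Z; rotation is an isometry so areas/perimeters/island counts are preserved). Overall, the cross-section is a single solid region. Island count = 1.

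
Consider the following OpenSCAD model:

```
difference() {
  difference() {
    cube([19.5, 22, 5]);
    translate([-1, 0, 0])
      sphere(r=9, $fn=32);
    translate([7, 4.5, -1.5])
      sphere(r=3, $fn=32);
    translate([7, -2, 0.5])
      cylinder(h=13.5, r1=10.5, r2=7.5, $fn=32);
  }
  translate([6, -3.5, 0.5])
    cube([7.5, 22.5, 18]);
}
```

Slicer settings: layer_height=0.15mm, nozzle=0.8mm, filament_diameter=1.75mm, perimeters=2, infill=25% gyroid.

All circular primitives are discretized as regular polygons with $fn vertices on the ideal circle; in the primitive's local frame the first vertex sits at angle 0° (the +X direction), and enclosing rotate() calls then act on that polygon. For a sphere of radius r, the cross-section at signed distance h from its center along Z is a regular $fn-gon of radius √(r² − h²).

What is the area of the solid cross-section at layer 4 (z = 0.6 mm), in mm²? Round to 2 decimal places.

At z = 0.6 mm: the cube (footprint 19.5×22) is included at this height (area 429.00 mm²); the sphere at (-1, 0): section is a regular 32-gon, circumradius = √(r²−h²) = √(9²−0.6²) = 8.980 (area = (32/2)·8.980²·sin(360°/32) = 251.71 mm²); the r=3 sphere at (7, 4.5) contributes a regular 32-gon of circumradius √(3²−2.1²) = 2.142 (area = (32/2)·2.142²·sin(360°/32) = 14.33 mm²); the cone at (7, -2): at t=0.007 of its height the radius interpolates to r₁+(r₂−r₁)t = 10.478, giving a regular 32-gon of that circumradius (area = (32/2)·10.478²·sin(360°/32) = 342.68 mm²); After the difference (first − rest): starting from the 19.5×22 cube (429.00 mm²), the r=9 sphere at (-1, 0) partially overlaps it — only the 54.00 mm² overlap (of its 251.71 mm²) is removed, clipping the outline; the r=3 sphere at (7, 4.5) partially overlaps it — only the 8.49 mm² overlap (of its 14.33 mm²) is removed, clipping the outline; the cone at (7, -2) partially overlaps it — only the 60.86 mm² overlap (of its 342.68 mm²) is removed, clipping the outline — area = 305.65 mm²; the 7.5×22.5 cube at (6, -3.5) contributes its full rectangle (area 168.75 mm²); Taking the first minus the rest: starting from the result so far (305.65 mm²), the 7.5×22.5 cube at (6, -3.5) partially overlaps it — only the 83.86 mm² overlap (of its 168.75 mm²) is removed, clipping the outline — area = 221.79 mm². Overall, the cross-section is a single solid region. Net area = 221.79 mm².

221.79 mm²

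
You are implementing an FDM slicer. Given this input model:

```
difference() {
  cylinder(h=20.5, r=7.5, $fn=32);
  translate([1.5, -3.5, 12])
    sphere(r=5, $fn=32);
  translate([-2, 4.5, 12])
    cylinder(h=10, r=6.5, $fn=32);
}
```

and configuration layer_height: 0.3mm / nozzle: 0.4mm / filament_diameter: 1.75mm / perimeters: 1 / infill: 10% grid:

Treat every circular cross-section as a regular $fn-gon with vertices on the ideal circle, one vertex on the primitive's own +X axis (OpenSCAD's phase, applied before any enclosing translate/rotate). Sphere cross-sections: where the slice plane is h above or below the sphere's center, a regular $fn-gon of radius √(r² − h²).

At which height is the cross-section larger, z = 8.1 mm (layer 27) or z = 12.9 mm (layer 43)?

layer 27 (z = 8.1 mm)

Layer 27 (z = 8.1): the r=7.5 cylinder contributes a regular 32-gon of circumradius 7.5 (area = (32/2)·7.500²·sin(360°/32) = 175.58 mm²); the r=5 sphere at (1.5, -3.5) slices to a regular 32-gon of circumradius 3.129 (√(r²−h²) with h=3.9 from center) (area = (32/2)·3.129²·sin(360°/32) = 30.56 mm²); the cylinder at (-2, 4.5) is not intersected at this z (z outside [12, 22]); Taking the first minus the rest: starting from the r=7.5 cylinder (175.58 mm²), the r=5 sphere at (1.5, -3.5) lies wholly inside it (removes its full 30.56 mm² and its 19.63 mm outline becomes a hole wall) — area = 145.02 mm². So its area = 145.02 mm². Layer 43 (z = 12.9): the r=7.5 cylinder contributes a regular 32-gon of circumradius 7.5 (area = (32/2)·7.500²·sin(360°/32) = 175.58 mm²); the r=5 sphere at (1.5, -3.5) slices to a regular 32-gon of circumradius 4.918 (√(r²−h²) with h=0.9 from center) (area = (32/2)·4.918²·sin(360°/32) = 75.51 mm²); the cylinder at (-2, 4.5): section is a regular 32-gon, circumradius r=6.5 (area = (32/2)·6.500²·sin(360°/32) = 131.88 mm²); Taking the first minus the rest: starting from the r=7.5 cylinder (175.58 mm²), the r=5 sphere at (1.5, -3.5) partially overlaps it — only the 67.47 mm² overlap (of its 75.51 mm²) is removed, clipping the outline; the r=6.5 cylinder at (-2, 4.5) partially overlaps it — only the 71.92 mm² overlap (of its 131.88 mm²) is removed, clipping the outline — area = 36.19 mm². So its area = 36.19 mm². Layer 27 is larger (145.02 vs 36.19 mm²).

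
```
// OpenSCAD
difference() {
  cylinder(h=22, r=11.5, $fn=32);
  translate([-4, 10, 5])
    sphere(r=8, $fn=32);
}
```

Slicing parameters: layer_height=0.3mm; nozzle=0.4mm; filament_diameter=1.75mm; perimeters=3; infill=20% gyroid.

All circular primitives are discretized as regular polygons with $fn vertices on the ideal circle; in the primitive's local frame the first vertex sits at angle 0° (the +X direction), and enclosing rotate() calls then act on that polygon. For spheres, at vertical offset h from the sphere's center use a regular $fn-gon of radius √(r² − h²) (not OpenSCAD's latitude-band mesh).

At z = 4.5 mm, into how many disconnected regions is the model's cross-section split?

1

At z = 4.5 mm: the cylinder: section is a regular 32-gon, circumradius r=11.5; the sphere at (-4, 10): section is a regular 32-gon, circumradius = √(r²−h²) = √(8²−0.5²) = 7.984; Taking the first minus the rest: starting from the r=11.5 cylinder, the r=8 sphere at (-4, 10) partially overlaps it — only the 95.11 mm² overlap (of its 198.99 mm²) is removed, clipping the outline — 1 connected region. The result has 1 disconnected region.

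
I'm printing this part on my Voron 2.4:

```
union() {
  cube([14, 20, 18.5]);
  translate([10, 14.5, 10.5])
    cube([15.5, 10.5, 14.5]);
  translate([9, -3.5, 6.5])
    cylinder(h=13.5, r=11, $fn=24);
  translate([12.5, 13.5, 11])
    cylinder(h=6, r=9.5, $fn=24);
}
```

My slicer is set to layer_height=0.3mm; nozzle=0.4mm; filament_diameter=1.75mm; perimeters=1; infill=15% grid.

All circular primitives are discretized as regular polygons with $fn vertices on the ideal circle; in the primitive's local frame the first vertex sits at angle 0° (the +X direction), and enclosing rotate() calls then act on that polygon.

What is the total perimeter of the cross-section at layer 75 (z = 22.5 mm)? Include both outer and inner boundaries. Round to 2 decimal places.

52.00 mm

At z = 22.5 mm: the cube is not intersected at this z (z outside [0, 18.5]); the cube at (10, 14.5) is present — its section is the full 15.5×10.5 rectangle (perimeter 52.00 mm); the cylinder at (9, -3.5) is not intersected at this z (z outside [6.5, 20]); the cylinder at (12.5, 13.5) is absent (z outside [11, 17]); Combining (union): only the 15.5×10.5 cube at (10, 14.5) is present, so the union is just that shape — boundary = 52.00 mm. Overall, the cross-section is a single solid region. Total boundary length (outer) = 52.00 mm.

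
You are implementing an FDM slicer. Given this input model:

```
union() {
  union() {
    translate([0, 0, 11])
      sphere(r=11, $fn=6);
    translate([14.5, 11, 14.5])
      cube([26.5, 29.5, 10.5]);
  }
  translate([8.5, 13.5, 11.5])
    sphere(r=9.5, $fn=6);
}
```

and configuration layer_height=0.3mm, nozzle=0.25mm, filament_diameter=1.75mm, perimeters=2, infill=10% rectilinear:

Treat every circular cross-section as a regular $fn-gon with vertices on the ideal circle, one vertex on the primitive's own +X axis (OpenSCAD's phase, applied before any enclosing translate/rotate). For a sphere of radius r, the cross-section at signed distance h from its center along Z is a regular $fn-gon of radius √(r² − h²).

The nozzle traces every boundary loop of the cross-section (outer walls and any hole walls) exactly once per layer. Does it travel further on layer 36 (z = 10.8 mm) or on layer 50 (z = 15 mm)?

Layer 36 (z = 10.8): the sphere: section is a regular 6-gon, circumradius = √(r²−h²) = √(11²−0.2²) = 10.998 (perimeter = 2·6·10.998·sin(180°/6) = 65.99 mm); the cube at (14.5, 11) does not reach this height (z outside [14.5, 25]); Combining (union): only the r=11 sphere is present, so the union is just that shape — boundary = 65.99 mm; the sphere at (8.5, 13.5): section is a regular 6-gon, circumradius = √(r²−h²) = √(9.5²−0.7²) = 9.474 (perimeter = 2·6·9.474·sin(180°/6) = 56.85 mm); Combining (union): the regions partially overlap (shared area 17.67 mm²), so the edge portions inside another operand are dropped and the merged outline is re-measured after clipping — boundary = 104.71 mm. So its perimeter = 104.71 mm. Layer 50 (z = 15): the sphere: section is a regular 6-gon, circumradius = √(r²−h²) = √(11²−4²) = 10.247 (perimeter = 2·6·10.247·sin(180°/6) = 61.48 mm); the cube at (14.5, 11) is present — its section is the full 26.5×29.5 rectangle (perimeter 112.00 mm); Taking the union: the 2 present regions are separate (no shared area or edge), so areas and boundary lengths simply add and each stays a separate island — boundary = 173.48 mm; the r=9.5 sphere at (8.5, 13.5) slices to a regular 6-gon of circumradius 8.832 (√(r²−h²) with h=3.5 from center) (perimeter = 2·6·8.832·sin(180°/6) = 52.99 mm); Merging all regions: the regions partially overlap (shared area 20.64 mm²), so the edge portions inside another operand are dropped and the merged outline is re-measured after clipping — boundary = 196.58 mm. So its perimeter = 196.58 mm. Layer 50 is larger (196.58 vs 104.71 mm).

layer 50 (z = 15 mm)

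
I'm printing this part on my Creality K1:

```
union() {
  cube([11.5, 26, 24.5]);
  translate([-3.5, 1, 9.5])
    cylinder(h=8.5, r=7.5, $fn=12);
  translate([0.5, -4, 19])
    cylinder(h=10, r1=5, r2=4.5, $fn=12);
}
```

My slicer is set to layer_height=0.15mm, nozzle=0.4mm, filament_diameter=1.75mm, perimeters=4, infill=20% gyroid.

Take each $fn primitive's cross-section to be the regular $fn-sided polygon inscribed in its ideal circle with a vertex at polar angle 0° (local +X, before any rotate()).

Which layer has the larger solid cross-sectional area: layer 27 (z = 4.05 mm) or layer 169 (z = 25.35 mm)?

Layer 27 (z = 4.05): the 11.5×26 cube contributes its full rectangle (area 299.00 mm²); the cylinder at (-3.5, 1) does not reach this height (z outside [9.5, 18]); the cone at (0.5, -4) does not reach this height (z outside [19, 29]); Taking the union: only the 11.5×26 cube is present, so the union is just that shape — area = 299.00 mm². So its area = 299.00 mm². Layer 169 (z = 25.35): the cube is absent (z outside [0, 24.5]); the cylinder at (-3.5, 1) is absent (z outside [9.5, 18]); the cone at (0.5, -4) contributes a regular 12-gon of circumradius 4.683 (interpolated between r1=5 and r2=4.5 at t=0.635) (area = (12/2)·4.683²·sin(360°/12) = 65.78 mm²); Taking the union: only the cone at (0.5, -4) is present, so the union is just that shape — area = 65.78 mm². So its area = 65.78 mm². Layer 27 is larger (299.00 vs 65.78 mm²).

layer 27 (z = 4.05 mm)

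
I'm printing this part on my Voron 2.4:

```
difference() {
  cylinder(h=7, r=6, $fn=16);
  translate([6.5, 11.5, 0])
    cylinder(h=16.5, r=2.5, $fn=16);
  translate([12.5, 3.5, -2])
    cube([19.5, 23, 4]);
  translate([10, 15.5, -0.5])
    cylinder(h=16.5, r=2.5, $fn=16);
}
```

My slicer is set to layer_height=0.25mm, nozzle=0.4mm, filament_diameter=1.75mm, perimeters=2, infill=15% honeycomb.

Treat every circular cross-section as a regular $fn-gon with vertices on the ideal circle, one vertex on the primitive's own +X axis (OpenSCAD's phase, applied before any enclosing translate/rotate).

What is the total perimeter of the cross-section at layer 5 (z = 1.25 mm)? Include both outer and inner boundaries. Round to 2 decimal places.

37.46 mm

At z = 1.25 mm: the r=6 cylinder contributes a regular 16-gon of circumradius 6 (perimeter = 2·16·6.000·sin(180°/16) = 37.46 mm); the r=2.5 cylinder at (6.5, 11.5) contributes a regular 16-gon of circumradius 2.5 (perimeter = 2·16·2.500·sin(180°/16) = 15.61 mm); the cube at (12.5, 3.5) is present — its section is the full 19.5×23 rectangle (perimeter 85.00 mm); the cylinder at (10, 15.5): section is a regular 16-gon, circumradius r=2.5 (perimeter = 2·16·2.500·sin(180°/16) = 15.61 mm); After the difference (first − rest): starting from the r=6 cylinder, the r=2.5 cylinder at (6.5, 11.5) misses the remaining region (no effect); the 19.5×23 cube at (12.5, 3.5) misses the remaining region (no effect); the r=2.5 cylinder at (10, 15.5) misses the remaining region (no effect) — boundary = 37.46 mm. Overall, the cross-section is a single solid region. Total boundary length (outer) = 37.46 mm.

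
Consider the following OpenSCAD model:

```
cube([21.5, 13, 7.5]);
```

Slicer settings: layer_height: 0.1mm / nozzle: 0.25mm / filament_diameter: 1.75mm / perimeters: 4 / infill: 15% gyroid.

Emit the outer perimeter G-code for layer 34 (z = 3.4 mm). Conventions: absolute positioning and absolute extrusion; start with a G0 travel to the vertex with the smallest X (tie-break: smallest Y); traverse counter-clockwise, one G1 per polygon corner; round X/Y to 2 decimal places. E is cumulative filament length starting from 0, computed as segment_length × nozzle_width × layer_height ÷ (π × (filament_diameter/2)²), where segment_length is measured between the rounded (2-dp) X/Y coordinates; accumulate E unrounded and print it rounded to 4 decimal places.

G0 X0.00 Y0.00 Z3.40
G1 X21.50 Y0.00 E0.2235
G1 X21.50 Y13.00 E0.3586
G1 X0.00 Y13.00 E0.5821
G1 X0.00 Y0.00 E0.7172

At z = 3.4 mm: the cube is present — its section is the full 21.5×13 rectangle. The outline is a single polygon with 4 vertices. Extrusion per mm of travel: 0.25 × 0.1 / (π × 0.875²) = 0.010394. Accumulating E over each segment gives final E = 0.7172.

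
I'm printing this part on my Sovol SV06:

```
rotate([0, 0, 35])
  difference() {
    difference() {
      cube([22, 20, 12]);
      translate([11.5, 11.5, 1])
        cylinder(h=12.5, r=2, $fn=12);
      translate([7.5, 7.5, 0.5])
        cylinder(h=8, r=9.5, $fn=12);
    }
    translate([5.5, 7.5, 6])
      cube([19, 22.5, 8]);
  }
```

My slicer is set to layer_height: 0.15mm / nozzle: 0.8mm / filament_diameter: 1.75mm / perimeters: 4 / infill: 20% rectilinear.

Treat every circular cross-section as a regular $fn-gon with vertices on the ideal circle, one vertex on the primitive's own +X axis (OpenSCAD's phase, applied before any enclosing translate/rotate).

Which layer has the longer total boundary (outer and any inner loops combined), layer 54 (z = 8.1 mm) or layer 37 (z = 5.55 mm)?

Layer 54 (z = 8.1): the cube (footprint 22×20) is included at this height (perimeter 84.00 mm); the r=2 cylinder at (11.5, 11.5) contributes a regular 12-gon of circumradius 2 (perimeter = 2·12·2.000·sin(180°/12) = 12.42 mm); the cylinder at (7.5, 7.5): section is a regular 12-gon, circumradius r=9.5 (perimeter = 2·12·9.500·sin(180°/12) = 59.01 mm); Taking the first minus the rest: starting from the 22×20 cube, the r=2 cylinder at (11.5, 11.5) lies wholly inside it (removes its full 12.00 mm² and its 12.42 mm outline becomes a hole wall); the r=9.5 cylinder at (7.5, 7.5) partially overlaps it — only the 231.78 mm² overlap (of its 270.75 mm²) is removed, clipping the outline — boundary = 97.32 mm; the cube at (5.5, 7.5) (footprint 19×22.5) is included at this height (perimeter 83.00 mm); Taking the first minus the rest: starting from the result so far, the 19×22.5 cube at (5.5, 7.5) partially overlaps it — only the 120.10 mm² overlap (of its 427.50 mm²) is removed, clipping the outline — boundary = 60.03 mm; (whole slice rotated 35° about Z — lengths, areas and connectivity unchanged). So its perimeter = 60.03 mm. Layer 37 (z = 5.55): the cube (footprint 22×20) is included at this height (perimeter 84.00 mm); the cylinder at (11.5, 11.5): section is a regular 12-gon, circumradius r=2 (perimeter = 2·12·2.000·sin(180°/12) = 12.42 mm); the r=9.5 cylinder at (7.5, 7.5) contributes a regular 12-gon of circumradius 9.5 (perimeter = 2·12·9.500·sin(180°/12) = 59.01 mm); After the difference (first − rest): starting from the 22×20 cube, the r=2 cylinder at (11.5, 11.5) lies wholly inside it (removes its full 12.00 mm² and its 12.42 mm outline becomes a hole wall); the r=9.5 cylinder at (7.5, 7.5) partially overlaps it — only the 231.78 mm² overlap (of its 270.75 mm²) is removed, clipping the outline — boundary = 97.32 mm; the cube at (5.5, 7.5) does not reach this height (z outside [6, 14]); Taking the first minus the rest: none of the subtracted shapes is present at this height, so the result so far is unchanged — boundary = 97.32 mm; (whole slice rotated 35° about Z — lengths, areas and connectivity unchanged). So its perimeter = 97.32 mm. Layer 37 is larger (97.32 vs 60.03 mm).

layer 37 (z = 5.55 mm)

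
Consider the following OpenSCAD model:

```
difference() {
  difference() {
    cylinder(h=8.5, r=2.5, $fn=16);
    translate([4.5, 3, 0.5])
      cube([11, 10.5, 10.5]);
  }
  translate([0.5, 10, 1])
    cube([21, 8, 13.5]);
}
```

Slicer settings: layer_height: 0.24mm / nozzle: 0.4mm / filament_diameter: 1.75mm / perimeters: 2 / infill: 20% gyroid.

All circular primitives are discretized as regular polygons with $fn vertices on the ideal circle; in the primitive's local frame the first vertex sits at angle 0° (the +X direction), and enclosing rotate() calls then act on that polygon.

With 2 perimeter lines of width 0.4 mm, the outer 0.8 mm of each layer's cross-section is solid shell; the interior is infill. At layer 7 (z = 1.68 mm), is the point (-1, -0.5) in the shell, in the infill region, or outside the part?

At z = 1.68 mm: the r=2.5 cylinder gives a regular 16-gon of circumradius 2.5 (constant along its height); the cube at (4.5, 3) is present — its section is the full 11×10.5 rectangle; Subtracting the remaining from the first: starting from the r=2.5 cylinder, the 11×10.5 cube at (4.5, 3) misses the remaining region (no effect) — 1 connected region; the 21×8 cube at (0.5, 10) contributes its full rectangle; After the difference (first − rest): starting from that combined region, the 21×8 cube at (0.5, 10) misses the remaining region (no effect) — 1 connected region. Overall, the cross-section is a single solid region. The nearest boundary edge runs (-1.77, -1.77)→(-2.31, -0.96); distance from the point to it = 1.34 mm. The point is inside the cross-section and 1.34 mm from the nearest boundary — more than the 0.8 mm shell width (2 × 0.4), so it's in the infill interior.

infill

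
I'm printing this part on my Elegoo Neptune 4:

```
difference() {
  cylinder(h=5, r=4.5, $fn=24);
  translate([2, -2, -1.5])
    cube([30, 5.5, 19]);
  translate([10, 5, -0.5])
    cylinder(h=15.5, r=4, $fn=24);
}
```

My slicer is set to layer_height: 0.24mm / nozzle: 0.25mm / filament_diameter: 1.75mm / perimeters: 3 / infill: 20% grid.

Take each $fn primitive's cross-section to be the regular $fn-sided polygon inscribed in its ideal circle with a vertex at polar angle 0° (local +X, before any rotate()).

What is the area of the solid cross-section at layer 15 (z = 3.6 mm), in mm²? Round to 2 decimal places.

51.38 mm²

At z = 3.6 mm: the r=4.5 cylinder gives a regular 24-gon of circumradius 4.5 (constant along its height) (area = (24/2)·4.500²·sin(360°/24) = 62.89 mm²); the 30×5.5 cube at (2, -2) contributes its full rectangle (area 165.00 mm²); the r=4 cylinder at (10, 5) contributes a regular 24-gon of circumradius 4 (area = (24/2)·4.000²·sin(360°/24) = 49.69 mm²); Subtracting the remaining from the first: starting from the r=4.5 cylinder (62.89 mm²), the 30×5.5 cube at (2, -2) partially overlaps it — only the 11.51 mm² overlap (of its 165.00 mm²) is removed, clipping the outline; the r=4 cylinder at (10, 5) misses the remaining region (no effect) — area = 51.38 mm². Overall, the cross-section is a single solid region. Net area = 51.38 mm².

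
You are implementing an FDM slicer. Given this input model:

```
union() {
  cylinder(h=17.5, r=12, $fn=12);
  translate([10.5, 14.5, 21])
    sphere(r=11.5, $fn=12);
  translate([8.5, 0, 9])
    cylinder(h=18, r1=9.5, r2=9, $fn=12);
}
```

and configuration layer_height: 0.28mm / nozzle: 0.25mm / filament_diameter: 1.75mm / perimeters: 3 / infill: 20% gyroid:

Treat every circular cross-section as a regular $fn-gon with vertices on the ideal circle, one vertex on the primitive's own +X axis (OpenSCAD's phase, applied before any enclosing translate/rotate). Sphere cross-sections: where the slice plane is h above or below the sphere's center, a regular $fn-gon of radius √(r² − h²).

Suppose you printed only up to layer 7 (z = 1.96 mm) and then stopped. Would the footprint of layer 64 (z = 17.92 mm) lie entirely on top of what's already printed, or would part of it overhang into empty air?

Compare the two slices. At z = 1.96: the r=12 cylinder gives a regular 12-gon of circumradius 12 (constant along its height) (area = (12/2)·12.000²·sin(360°/12) = 432.00 mm²); the sphere at (10.5, 14.5) does not reach this height (|z−center|=19.040 > r=11.5); the cone at (8.5, 0) is absent (z outside [9, 27]); Combining (union): only the r=12 cylinder is present, so the union is just that shape — area = 432.00 mm². At z = 17.92: the cylinder is absent (z outside [0, 17.5]); the sphere at (10.5, 14.5): section is a regular 12-gon, circumradius = √(r²−h²) = √(11.5²−3.08²) = 11.080 (area = (12/2)·11.080²·sin(360°/12) = 368.29 mm²); the cone at (8.5, 0): at t=0.496 of its height the radius interpolates to r₁+(r₂−r₁)t = 9.252, giving a regular 12-gon of that circumradius (area = (12/2)·9.252²·sin(360°/12) = 256.81 mm²); Combining (union): the regions partially overlap — summed areas 625.10 mm² minus the doubly-counted overlap 47.97 mm² gives 577.13 mm² — area = 577.13 mm². Checking containment: at z = 17.92 the cross-section extends beyond the z = 1.96 cross-section by about 396.26 mm².

part overhangs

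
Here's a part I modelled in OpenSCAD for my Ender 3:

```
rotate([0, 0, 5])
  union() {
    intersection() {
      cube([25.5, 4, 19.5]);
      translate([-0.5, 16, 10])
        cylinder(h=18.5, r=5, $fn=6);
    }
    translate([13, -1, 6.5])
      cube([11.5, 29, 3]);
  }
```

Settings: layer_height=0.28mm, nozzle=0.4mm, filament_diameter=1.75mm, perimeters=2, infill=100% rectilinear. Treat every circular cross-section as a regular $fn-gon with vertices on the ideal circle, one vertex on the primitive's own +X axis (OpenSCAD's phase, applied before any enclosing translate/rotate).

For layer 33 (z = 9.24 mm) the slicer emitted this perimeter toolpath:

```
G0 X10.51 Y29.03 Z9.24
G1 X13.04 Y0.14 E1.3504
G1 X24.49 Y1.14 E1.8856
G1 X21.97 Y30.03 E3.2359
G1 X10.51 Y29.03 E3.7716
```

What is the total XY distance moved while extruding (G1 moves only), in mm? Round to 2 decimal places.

81.00 mm

Sum the Euclidean lengths of each G1 segment: total = 81.00 mm.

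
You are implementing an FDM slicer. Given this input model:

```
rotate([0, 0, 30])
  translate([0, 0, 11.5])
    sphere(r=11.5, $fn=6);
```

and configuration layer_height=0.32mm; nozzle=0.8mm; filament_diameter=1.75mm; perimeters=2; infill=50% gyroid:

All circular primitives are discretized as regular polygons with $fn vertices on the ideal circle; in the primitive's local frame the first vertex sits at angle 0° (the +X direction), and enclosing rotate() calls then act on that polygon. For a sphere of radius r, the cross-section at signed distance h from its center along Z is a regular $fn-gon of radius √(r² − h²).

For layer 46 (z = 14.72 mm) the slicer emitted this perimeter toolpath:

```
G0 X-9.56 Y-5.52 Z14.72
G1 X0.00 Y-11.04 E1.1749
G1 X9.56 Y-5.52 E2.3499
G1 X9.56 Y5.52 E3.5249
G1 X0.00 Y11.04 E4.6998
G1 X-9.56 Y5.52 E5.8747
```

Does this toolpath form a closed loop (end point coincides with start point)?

Start point (G0): (-9.56, -5.52). End point (last G1): the path does not return to the start — open.

no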